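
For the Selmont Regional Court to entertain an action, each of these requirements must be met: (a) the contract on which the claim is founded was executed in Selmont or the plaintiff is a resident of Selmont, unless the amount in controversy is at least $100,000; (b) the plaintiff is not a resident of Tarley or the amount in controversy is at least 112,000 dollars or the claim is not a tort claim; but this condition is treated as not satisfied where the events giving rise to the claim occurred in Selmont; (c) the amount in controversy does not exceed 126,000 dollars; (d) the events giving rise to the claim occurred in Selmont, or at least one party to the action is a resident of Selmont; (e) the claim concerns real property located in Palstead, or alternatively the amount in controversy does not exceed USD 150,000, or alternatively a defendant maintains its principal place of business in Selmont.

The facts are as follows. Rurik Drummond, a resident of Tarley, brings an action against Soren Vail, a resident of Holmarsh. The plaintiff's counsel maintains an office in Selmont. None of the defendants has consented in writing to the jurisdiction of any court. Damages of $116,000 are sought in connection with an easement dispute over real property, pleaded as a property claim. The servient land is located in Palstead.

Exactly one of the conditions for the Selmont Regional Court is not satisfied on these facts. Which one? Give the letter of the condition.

(d)

The Selmont Regional Court:
  (a) No contract (and hence no place of execution) is alleged; the plaintiff resides in Tarley, not Selmont — no alternative holds. The proviso rescues it, though: the amount in controversy is 116,000 dollars, which meets the USD 100,000 floor. Met.
  (b) The amount in controversy is 116,000 dollars, which meets the 112,000 dollars floor, which satisfies one of the alternatives. And the carve-out is inapplicable — the operative events occurred in Palstead, not Selmont. Satisfied.
  (c) The amount in controversy is USD 116,000, within the USD 126,000 ceiling. Condition met.
  (d) The operative events occurred in Palstead, not Selmont; no party resides in Selmont — no alternative holds. Not met.
  (e) The property lies in Palstead, so this disjunct is met. Met.
Only condition (d) fails.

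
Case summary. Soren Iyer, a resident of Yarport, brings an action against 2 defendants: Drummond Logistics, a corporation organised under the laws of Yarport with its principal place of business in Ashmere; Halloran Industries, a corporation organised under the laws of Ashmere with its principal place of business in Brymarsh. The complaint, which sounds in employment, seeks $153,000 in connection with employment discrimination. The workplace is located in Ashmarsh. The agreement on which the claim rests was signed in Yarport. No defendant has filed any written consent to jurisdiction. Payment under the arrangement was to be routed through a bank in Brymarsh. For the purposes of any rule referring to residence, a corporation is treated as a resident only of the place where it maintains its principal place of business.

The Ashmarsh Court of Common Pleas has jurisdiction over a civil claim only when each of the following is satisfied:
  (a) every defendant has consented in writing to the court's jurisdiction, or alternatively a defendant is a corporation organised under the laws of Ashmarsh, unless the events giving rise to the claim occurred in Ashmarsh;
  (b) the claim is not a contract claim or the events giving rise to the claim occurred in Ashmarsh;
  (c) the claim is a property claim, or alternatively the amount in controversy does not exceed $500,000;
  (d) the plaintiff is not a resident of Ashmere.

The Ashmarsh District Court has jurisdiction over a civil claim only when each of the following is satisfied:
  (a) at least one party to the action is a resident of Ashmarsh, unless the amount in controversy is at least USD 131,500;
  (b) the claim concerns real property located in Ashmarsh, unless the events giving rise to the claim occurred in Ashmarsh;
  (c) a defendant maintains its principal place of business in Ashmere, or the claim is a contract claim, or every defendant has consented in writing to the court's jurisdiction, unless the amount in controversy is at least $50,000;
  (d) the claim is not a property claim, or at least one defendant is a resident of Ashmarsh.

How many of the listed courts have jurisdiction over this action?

2

The Ashmarsh Court of Common Pleas:
  (a) No such written consent has been filed; the corporate defendant(s) are organised in Ashmere, Yarport, not Ashmarsh — no alternative holds. The proviso rescues it, though: the operative events occurred in Ashmarsh. Satisfied.
  (b) The claim is an employment claim, not a contract claim, so one alternative holds. Met.
  (c) The amount in controversy is 153,000 dollars, within the USD 500,000 ceiling, which satisfies one of the alternatives. Met.
  (d) The plaintiff resides in Yarport, which is not Ashmere. Condition met.
  → Jurisdiction lies.
The Ashmarsh District Court:
  (a) No party resides in Ashmarsh. However, the amount in controversy is USD 153,000, which meets the USD 131,500 floor, so the 'unless' proviso supplies this condition. Satisfied.
  (b) The claim does not concern real property. However, the operative events occurred in Ashmarsh, so the 'unless' proviso supplies this condition. Satisfied.
  (c) Drummond Logistics has its principal place of business in Ashmere, which satisfies one of the alternatives. Satisfied.
  (d) The claim is an employment claim, not a property claim, so this disjunct is met. Satisfied.
  → Every requirement is satisfied — jurisdiction.
Courts with jurisdiction: the Ashmarsh Court of Common Pleas, the Ashmarsh District Court — 2 in total.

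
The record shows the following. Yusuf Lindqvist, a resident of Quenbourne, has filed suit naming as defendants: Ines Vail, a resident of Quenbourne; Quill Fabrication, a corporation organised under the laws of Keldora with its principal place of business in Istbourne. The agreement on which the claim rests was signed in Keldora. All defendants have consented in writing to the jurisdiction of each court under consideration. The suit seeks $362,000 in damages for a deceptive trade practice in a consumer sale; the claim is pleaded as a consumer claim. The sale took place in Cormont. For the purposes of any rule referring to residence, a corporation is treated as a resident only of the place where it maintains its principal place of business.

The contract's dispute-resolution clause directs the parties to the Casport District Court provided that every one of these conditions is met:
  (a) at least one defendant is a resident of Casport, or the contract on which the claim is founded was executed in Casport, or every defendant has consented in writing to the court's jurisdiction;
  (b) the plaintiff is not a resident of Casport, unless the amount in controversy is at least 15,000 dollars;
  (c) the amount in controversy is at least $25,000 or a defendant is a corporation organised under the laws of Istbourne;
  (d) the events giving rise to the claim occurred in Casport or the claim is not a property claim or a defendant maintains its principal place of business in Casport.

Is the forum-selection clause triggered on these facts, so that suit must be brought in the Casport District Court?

Yes

The Casport District Court:
  (a) Every defendant has filed written consent, so one alternative holds. Met.
  (b) The plaintiff resides in Quenbourne, which is not Casport. Satisfied.
  (c) The amount in controversy is $362,000, which meets the USD 25,000 floor, so one alternative holds. Satisfied.
  (d) The claim is a consumer claim, not a property claim, so this disjunct is met. Condition met.
  → Forum clause is triggered.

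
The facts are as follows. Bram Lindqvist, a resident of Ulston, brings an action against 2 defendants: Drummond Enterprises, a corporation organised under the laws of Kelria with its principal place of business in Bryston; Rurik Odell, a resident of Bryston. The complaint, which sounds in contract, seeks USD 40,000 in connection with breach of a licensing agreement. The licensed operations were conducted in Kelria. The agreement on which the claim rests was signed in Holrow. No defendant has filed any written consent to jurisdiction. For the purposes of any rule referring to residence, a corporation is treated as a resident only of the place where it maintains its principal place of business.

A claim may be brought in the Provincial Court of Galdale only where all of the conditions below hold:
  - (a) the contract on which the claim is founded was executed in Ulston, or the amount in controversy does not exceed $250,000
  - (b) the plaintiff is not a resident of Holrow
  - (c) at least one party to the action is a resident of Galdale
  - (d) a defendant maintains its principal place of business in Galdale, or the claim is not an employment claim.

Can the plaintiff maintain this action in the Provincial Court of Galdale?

The Provincial Court of Galdale:
  (a) The amount in controversy is $40,000, within the USD 250,000 ceiling — that alternative is enough. Condition met.
  (b) The plaintiff resides in Ulston, which is not Holrow. Satisfied.
  (c) No party resides in Galdale. Condition not met.
  (d) The claim is a contract claim, not an employment claim, which satisfies one of the alternatives. Satisfied.
  → The court lacks jurisdiction.

No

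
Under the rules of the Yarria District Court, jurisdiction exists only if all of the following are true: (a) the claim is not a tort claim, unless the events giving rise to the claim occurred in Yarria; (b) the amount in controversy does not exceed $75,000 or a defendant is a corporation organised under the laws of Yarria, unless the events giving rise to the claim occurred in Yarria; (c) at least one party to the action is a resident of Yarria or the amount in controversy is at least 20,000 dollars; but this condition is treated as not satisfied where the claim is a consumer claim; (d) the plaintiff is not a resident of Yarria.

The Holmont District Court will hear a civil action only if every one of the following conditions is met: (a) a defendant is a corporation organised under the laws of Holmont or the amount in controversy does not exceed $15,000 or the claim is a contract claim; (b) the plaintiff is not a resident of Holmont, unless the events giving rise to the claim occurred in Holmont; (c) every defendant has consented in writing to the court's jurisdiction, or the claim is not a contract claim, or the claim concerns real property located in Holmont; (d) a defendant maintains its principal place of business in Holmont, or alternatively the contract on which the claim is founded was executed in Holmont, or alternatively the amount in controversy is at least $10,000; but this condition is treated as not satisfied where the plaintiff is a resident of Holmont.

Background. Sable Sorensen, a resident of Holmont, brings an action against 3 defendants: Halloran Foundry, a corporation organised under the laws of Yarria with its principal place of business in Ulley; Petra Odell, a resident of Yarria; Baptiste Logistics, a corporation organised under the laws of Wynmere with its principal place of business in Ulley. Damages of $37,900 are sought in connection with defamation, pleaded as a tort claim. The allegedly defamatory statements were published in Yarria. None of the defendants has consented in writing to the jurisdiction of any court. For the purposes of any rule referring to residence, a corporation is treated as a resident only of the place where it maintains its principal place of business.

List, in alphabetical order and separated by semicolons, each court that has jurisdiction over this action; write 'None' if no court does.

The Yarria District Court:
  (a) The claim is a tort claim. The proviso rescues it, though: the operative events occurred in Yarria. Satisfied.
  (b) The amount in controversy is $37,900, within the USD 75,000 ceiling, so this disjunct is met. Satisfied.
  (c) Petra Odell resides in Yarria, so one alternative holds. And the carve-out is inapplicable — the claim is a tort claim, not a consumer claim. Met.
  (d) The plaintiff resides in Holmont, which is not Yarria. Satisfied.
  → Jurisdiction lies.
The Holmont District Court:
  (a) The corporate defendant(s) are organised in Wynmere, Yarria, not Holmont; the amount in controversy is USD 37,900, above the $15,000 ceiling; the claim is a tort claim, not a contract claim — no alternative holds. Not met.
  (b) The plaintiff resides in Holmont. The proviso offers no rescue either, since the operative events occurred in Yarria, not Holmont. Fails.
  (c) The claim is a tort claim, not a contract claim, which satisfies one of the alternatives. Satisfied.
  (d) The amount in controversy is 37,900 dollars, which meets the 10,000 dollars floor, so this disjunct is met. However, the plaintiff resides in Holmont, which falls within the stated exception and so defeats the condition. Condition not met.
  → The court lacks jurisdiction.

the Yarria District Court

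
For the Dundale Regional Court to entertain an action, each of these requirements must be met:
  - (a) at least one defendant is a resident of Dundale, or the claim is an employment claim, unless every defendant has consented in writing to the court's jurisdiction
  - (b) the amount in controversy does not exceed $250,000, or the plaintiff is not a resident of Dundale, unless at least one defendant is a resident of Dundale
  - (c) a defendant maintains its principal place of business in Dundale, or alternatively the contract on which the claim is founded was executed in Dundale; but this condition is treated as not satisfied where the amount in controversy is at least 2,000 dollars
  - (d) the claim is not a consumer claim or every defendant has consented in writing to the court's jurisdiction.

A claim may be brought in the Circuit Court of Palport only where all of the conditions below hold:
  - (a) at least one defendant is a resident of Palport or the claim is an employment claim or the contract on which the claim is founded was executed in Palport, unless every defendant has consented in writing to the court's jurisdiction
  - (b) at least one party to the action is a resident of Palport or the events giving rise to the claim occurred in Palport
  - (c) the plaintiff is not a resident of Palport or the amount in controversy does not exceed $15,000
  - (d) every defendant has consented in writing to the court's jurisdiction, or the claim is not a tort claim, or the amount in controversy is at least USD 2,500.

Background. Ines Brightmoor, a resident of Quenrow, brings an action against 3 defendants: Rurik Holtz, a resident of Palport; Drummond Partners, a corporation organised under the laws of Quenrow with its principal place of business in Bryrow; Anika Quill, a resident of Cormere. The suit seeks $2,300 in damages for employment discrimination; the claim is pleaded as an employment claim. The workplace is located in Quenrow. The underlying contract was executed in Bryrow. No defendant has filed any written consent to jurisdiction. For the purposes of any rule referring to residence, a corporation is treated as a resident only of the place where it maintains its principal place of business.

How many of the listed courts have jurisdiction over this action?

1

The Dundale Regional Court:
  (a) The claim is an employment claim, which satisfies one of the alternatives. Condition met.
  (b) The amount in controversy is 2,300 dollars, within the $250,000 ceiling, so this disjunct is met. Met.
  (c) The corporate defendant(s) have their principal place of business in Bryrow, not Dundale; the contract was executed in Bryrow, not Dundale — no alternative holds. Condition not met.
  (d) The claim is an employment claim, not a consumer claim, so this disjunct is met. Satisfied.
  → At least one condition fails; no jurisdiction.
The Circuit Court of Palport:
  (a) Rurik Holtz resides in Palport, so one alternative holds. Satisfied.
  (b) Rurik Holtz resides in Palport, which satisfies one of the alternatives. Condition met.
  (c) The plaintiff resides in Quenrow, which is not Palport, which satisfies one of the alternatives. Condition met.
  (d) The claim is an employment claim, not a tort claim — that alternative is enough. Condition met.
  → The court has jurisdiction.
Courts with jurisdiction: the Circuit Court of Palport — 1 in total.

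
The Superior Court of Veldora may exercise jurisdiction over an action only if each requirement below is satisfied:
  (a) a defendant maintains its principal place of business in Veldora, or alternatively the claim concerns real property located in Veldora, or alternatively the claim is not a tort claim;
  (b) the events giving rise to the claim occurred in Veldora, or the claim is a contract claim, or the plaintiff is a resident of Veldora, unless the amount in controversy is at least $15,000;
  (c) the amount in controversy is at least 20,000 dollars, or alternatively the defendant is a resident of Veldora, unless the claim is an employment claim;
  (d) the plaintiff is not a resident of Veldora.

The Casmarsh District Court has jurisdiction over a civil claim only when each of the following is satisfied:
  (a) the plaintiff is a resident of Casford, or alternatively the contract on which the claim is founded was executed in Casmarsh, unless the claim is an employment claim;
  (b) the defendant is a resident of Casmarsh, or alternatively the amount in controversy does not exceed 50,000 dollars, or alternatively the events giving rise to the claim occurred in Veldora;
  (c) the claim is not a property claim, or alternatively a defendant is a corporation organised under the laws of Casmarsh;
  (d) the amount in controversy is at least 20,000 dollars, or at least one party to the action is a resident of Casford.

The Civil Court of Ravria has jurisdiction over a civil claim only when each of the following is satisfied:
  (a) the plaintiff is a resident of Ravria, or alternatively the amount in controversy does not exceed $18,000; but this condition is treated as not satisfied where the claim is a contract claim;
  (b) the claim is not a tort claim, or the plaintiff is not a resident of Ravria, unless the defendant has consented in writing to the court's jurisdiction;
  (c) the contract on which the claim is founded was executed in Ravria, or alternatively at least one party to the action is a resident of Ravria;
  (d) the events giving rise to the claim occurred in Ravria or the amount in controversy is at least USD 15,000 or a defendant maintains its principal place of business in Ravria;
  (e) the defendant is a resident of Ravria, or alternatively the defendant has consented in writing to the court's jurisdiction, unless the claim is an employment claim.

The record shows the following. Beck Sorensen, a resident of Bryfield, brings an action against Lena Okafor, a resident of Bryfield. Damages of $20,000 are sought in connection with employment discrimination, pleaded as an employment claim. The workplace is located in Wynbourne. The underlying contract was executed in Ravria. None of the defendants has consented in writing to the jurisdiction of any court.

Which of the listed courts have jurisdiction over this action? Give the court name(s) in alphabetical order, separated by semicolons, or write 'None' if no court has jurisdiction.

The Superior Court of Veldora:
  (a) The claim is an employment claim, not a tort claim, which satisfies one of the alternatives. Met.
  (b) The operative events occurred in Wynbourne, not Veldora; the claim is an employment claim, not a contract claim; the plaintiff resides in Bryfield, not Veldora — no alternative holds. But the amount in controversy is $20,000, which meets the 15,000 dollars floor, and the 'unless' clause therefore excuses the requirement. Met.
  (c) The amount in controversy is $20,000, which meets the $20,000 floor — that alternative is enough. Met.
  (d) The plaintiff resides in Bryfield, which is not Veldora. Condition met.
  → The court has jurisdiction.
The Casmarsh District Court:
  (a) The plaintiff resides in Bryfield, not Casford; the contract was executed in Ravria, not Casmarsh — every alternative fails. But the claim is an employment claim, and the 'unless' clause therefore excuses the requirement. Met.
  (b) The amount in controversy is USD 20,000, within the 50,000 dollars ceiling, which satisfies one of the alternatives. Condition met.
  (c) The claim is an employment claim, not a property claim — that alternative is enough. Met.
  (d) The amount in controversy is 20,000 dollars, which meets the 20,000 dollars floor — that alternative is enough. Met.
  → Jurisdiction lies.
The Civil Court of Ravria:
  (a) The plaintiff resides in Bryfield, not Ravria; the amount in controversy is 20,000 dollars, above the 18,000 dollars ceiling — none of the alternatives is met. Not met.
  (b) The claim is an employment claim, not a tort claim, so one alternative holds. Condition met.
  (c) The contract was executed in Ravria, so this disjunct is met. Satisfied.
  (d) The amount in controversy is $20,000, which meets the 15,000 dollars floor, so this disjunct is met. Met.
  (e) The defendant resides in Bryfield, not Ravria; no such written consent has been filed — no alternative holds. But the claim is an employment claim, and the 'unless' clause therefore excuses the requirement. Satisfied.
  → No jurisdiction.

the Casmarsh District Court; the Superior Court of Veldora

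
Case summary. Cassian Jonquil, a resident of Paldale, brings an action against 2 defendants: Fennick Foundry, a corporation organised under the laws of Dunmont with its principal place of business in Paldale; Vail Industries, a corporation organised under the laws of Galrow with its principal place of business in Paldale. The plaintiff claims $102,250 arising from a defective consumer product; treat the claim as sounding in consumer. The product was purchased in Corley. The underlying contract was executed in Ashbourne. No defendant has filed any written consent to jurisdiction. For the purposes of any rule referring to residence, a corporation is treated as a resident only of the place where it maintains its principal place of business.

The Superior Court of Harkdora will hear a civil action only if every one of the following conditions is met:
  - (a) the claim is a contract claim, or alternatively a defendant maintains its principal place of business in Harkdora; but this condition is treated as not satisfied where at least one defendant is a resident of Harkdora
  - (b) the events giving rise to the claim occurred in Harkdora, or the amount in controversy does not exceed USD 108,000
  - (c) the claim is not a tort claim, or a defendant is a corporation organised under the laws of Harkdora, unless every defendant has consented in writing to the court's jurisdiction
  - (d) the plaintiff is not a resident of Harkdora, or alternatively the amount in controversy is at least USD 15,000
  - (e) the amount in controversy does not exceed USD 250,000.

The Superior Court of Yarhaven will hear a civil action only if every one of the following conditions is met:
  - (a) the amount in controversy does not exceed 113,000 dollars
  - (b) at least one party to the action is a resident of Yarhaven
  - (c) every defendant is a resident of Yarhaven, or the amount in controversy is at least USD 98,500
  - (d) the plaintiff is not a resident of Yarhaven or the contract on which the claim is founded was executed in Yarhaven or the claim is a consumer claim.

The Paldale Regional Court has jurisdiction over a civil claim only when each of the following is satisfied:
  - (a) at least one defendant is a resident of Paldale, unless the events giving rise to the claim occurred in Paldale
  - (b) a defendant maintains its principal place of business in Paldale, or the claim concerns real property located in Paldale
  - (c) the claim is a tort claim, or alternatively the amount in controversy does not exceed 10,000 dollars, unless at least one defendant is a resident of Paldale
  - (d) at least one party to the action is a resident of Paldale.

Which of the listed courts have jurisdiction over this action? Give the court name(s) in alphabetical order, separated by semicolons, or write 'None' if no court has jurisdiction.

The Superior Court of Harkdora:
  (a) The claim is a consumer claim, not a contract claim; the corporate defendant(s) have their principal place of business in Paldale, not Harkdora — every alternative fails. Fails.
  (b) The amount in controversy is $102,250, within the USD 108,000 ceiling, so this disjunct is met. Condition met.
  (c) The claim is a consumer claim, not a tort claim, so this disjunct is met. Satisfied.
  (d) The plaintiff resides in Paldale, which is not Harkdora, which satisfies one of the alternatives. Satisfied.
  (e) The amount in controversy is 102,250 dollars, within the 250,000 dollars ceiling. Condition met.
  → Not every requirement is met — no jurisdiction.
The Superior Court of Yarhaven:
  (a) The amount in controversy is $102,250, within the USD 113,000 ceiling. Met.
  (b) No party resides in Yarhaven. Fails.
  (c) The amount in controversy is USD 102,250, which meets the 98,500 dollars floor, which satisfies one of the alternatives. Met.
  (d) The plaintiff resides in Paldale, which is not Yarhaven, so one alternative holds. Condition met.
  → At least one condition fails; no jurisdiction.
The Paldale Regional Court:
  (a) Fennick Foundry resides in Paldale. Condition met.
  (b) Fennick Foundry has its principal place of business in Paldale, so one alternative holds. Met.
  (c) The claim is a consumer claim, not a tort claim; the amount in controversy is $102,250, above the 10,000 dollars ceiling — no alternative holds. But Fennick Foundry resides in Paldale, and the 'unless' clause therefore excuses the requirement. Condition met.
  (d) Cassian Jonquil resides in Paldale. Satisfied.
  → Jurisdiction lies.

the Paldale Regional Court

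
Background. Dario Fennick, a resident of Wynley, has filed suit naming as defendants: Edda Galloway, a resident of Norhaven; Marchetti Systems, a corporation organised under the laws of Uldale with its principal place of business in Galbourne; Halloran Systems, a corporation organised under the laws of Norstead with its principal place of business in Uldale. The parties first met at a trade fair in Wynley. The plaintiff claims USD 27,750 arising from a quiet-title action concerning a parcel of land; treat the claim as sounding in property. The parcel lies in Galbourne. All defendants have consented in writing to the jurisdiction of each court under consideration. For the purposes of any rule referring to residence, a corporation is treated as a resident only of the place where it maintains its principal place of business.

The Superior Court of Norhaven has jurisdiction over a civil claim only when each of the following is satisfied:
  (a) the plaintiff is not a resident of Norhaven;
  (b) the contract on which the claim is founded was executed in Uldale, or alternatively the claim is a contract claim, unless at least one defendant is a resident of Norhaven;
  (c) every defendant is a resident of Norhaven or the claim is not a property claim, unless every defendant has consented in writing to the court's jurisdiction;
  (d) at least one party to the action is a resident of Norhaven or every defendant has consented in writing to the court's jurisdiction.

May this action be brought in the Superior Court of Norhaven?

The Superior Court of Norhaven:
  (a) The plaintiff resides in Wynley, which is not Norhaven. Condition met.
  (b) No contract (and hence no place of execution) is alleged; the claim is a property claim, not a contract claim — every alternative fails. The proviso rescues it, though: Edda Galloway resides in Norhaven. Condition met.
  (c) The defendants reside as follows — Edda Galloway in Norhaven, Marchetti Systems in Galbourne, Halloran Systems in Uldale — not all in Norhaven; the claim is a property claim — no alternative holds. However, every defendant has filed written consent, so the 'unless' proviso supplies this condition. Condition met.
  (d) Edda Galloway resides in Norhaven, so this disjunct is met. Satisfied.
  → All conditions met; jurisdiction exists.

Yes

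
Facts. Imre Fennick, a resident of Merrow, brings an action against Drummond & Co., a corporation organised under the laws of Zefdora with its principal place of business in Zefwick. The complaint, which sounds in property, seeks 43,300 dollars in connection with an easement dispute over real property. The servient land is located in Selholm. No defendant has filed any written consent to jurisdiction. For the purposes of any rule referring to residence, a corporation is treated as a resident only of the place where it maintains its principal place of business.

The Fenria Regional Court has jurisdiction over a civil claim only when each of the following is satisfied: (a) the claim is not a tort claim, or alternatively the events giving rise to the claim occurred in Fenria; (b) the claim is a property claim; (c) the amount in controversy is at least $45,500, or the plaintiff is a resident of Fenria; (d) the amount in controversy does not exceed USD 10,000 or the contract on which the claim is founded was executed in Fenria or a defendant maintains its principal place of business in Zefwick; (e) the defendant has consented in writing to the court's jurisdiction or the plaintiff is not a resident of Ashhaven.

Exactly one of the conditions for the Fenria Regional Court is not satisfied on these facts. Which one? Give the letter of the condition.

The Fenria Regional Court:
  (a) The claim is a property claim, not a tort claim, so one alternative holds. Met.
  (b) The claim is a property claim. Condition met.
  (c) The amount in controversy is $43,300, below the USD 45,500 floor; the plaintiff resides in Merrow, not Fenria — no alternative holds. Condition not met.
  (d) Drummond & Co. has its principal place of business in Zefwick, so one alternative holds. Condition met.
  (e) The plaintiff resides in Merrow, which is not Ashhaven, which satisfies one of the alternatives. Condition met.
Only condition (c) fails.

(c)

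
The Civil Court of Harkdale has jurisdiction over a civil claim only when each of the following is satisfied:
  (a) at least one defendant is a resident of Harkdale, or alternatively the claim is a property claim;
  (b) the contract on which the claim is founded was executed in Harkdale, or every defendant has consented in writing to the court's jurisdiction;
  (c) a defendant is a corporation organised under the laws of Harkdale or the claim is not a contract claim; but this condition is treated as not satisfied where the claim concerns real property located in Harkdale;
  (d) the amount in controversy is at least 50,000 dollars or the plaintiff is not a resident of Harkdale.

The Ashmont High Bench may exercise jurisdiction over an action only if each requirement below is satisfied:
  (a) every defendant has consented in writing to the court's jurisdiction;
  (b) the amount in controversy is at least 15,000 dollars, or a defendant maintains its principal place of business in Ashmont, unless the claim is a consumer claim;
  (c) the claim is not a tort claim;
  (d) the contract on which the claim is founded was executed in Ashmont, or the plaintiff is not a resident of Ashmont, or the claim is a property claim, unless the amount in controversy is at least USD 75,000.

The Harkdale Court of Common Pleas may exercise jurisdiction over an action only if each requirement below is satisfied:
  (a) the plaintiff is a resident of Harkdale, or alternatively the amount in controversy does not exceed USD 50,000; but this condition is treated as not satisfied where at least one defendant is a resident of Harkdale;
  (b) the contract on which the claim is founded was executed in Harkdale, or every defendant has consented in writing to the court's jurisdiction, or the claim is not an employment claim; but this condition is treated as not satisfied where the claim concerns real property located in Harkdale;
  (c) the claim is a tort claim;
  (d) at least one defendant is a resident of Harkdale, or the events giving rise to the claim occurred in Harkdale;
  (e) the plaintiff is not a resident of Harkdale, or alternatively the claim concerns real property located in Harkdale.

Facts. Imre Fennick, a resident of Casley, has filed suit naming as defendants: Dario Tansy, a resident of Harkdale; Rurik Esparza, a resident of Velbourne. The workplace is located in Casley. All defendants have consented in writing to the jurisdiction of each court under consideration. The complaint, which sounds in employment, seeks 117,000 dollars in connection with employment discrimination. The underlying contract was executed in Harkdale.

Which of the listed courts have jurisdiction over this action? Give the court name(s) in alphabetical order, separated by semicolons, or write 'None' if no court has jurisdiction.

the Ashmont High Bench; the Civil Court of Harkdale

The Civil Court of Harkdale:
  (a) Dario Tansy resides in Harkdale, so this disjunct is met. Condition met.
  (b) The contract was executed in Harkdale, so this disjunct is met. Met.
  (c) The claim is an employment claim, not a contract claim, so this disjunct is met. The exception is not triggered, since the claim does not concern real property. Satisfied.
  (d) The amount in controversy is 117,000 dollars, which meets the $50,000 floor — that alternative is enough. Condition met.
  → The court has jurisdiction.
The Ashmont High Bench:
  (a) Every defendant has filed written consent. Satisfied.
  (b) The amount in controversy is USD 117,000, which meets the $15,000 floor, so this disjunct is met. Satisfied.
  (c) The claim is an employment claim, not a tort claim. Satisfied.
  (d) The plaintiff resides in Casley, which is not Ashmont, so this disjunct is met. Condition met.
  → Jurisdiction lies.
The Harkdale Court of Common Pleas:
  (a) The plaintiff resides in Casley, not Harkdale; the amount in controversy is $117,000, above the $50,000 ceiling — no alternative holds. Fails.
  (b) The contract was executed in Harkdale, so one alternative holds. And the carve-out is inapplicable — the claim does not concern real property. Satisfied.
  (c) The claim is an employment claim, not a tort claim. Not satisfied.
  (d) Dario Tansy resides in Harkdale, so this disjunct is met. Condition met.
  (e) The plaintiff resides in Casley, which is not Harkdale, so one alternative holds. Satisfied.
  → Not every requirement is met — no jurisdiction.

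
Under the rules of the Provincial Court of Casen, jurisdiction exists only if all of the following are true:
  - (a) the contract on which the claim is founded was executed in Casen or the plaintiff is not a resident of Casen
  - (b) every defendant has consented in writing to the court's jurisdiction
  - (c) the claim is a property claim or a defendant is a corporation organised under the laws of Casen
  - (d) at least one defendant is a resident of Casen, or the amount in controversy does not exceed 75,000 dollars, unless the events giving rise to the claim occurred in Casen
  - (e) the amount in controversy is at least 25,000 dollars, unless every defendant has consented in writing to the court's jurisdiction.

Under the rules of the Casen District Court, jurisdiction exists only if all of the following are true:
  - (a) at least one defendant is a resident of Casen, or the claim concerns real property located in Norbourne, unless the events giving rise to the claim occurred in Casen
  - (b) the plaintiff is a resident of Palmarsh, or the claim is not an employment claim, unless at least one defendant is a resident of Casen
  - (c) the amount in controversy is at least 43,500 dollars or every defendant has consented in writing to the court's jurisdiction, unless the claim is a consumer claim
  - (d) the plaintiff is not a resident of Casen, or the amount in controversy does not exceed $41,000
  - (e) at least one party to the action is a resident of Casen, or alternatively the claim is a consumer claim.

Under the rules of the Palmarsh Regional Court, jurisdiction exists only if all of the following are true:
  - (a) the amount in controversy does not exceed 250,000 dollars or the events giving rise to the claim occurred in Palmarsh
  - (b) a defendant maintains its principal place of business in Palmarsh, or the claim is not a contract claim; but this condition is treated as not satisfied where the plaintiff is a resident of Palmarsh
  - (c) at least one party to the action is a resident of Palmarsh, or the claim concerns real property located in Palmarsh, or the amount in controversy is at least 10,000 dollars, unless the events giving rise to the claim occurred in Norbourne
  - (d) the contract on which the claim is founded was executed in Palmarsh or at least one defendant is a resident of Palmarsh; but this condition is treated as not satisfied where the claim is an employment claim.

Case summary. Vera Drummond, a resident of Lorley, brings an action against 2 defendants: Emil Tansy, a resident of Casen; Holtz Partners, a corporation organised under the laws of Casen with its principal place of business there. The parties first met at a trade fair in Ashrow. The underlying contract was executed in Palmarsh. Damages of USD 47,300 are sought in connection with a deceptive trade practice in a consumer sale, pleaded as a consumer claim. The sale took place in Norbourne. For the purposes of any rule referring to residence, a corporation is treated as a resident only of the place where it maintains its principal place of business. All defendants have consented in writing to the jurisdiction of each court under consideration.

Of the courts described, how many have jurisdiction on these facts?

The Provincial Court of Casen:
  (a) The plaintiff resides in Lorley, which is not Casen, so one alternative holds. Condition met.
  (b) Every defendant has filed written consent. Met.
  (c) Holtz Partners is organised under the laws of Casen, so one alternative holds. Condition met.
  (d) Emil Tansy resides in Casen, so this disjunct is met. Met.
  (e) The amount in controversy is USD 47,300, which meets the 25,000 dollars floor. Condition met.
  → The court has jurisdiction.
The Casen District Court:
  (a) Emil Tansy resides in Casen, so this disjunct is met. Met.
  (b) The claim is a consumer claim, not an employment claim, which satisfies one of the alternatives. Satisfied.
  (c) The amount in controversy is $47,300, which meets the USD 43,500 floor, so one alternative holds. Met.
  (d) The plaintiff resides in Lorley, which is not Casen, so one alternative holds. Satisfied.
  (e) Emil Tansy resides in Casen, so one alternative holds. Condition met.
  → The court has jurisdiction.
The Palmarsh Regional Court:
  (a) The amount in controversy is USD 47,300, within the $250,000 ceiling, so one alternative holds. Satisfied.
  (b) The claim is a consumer claim, not a contract claim, so one alternative holds. The carve-out does not apply: the plaintiff resides in Lorley, not Palmarsh. Satisfied.
  (c) The amount in controversy is 47,300 dollars, which meets the 10,000 dollars floor, so one alternative holds. Condition met.
  (d) The contract was executed in Palmarsh — that alternative is enough. The exception is not triggered, since the claim is a consumer claim, not an employment claim. Satisfied.
  → Jurisdiction lies.
Courts with jurisdiction: the Provincial Court of Casen, the Casen District Court, the Palmarsh Regional Court — 3 in total.

3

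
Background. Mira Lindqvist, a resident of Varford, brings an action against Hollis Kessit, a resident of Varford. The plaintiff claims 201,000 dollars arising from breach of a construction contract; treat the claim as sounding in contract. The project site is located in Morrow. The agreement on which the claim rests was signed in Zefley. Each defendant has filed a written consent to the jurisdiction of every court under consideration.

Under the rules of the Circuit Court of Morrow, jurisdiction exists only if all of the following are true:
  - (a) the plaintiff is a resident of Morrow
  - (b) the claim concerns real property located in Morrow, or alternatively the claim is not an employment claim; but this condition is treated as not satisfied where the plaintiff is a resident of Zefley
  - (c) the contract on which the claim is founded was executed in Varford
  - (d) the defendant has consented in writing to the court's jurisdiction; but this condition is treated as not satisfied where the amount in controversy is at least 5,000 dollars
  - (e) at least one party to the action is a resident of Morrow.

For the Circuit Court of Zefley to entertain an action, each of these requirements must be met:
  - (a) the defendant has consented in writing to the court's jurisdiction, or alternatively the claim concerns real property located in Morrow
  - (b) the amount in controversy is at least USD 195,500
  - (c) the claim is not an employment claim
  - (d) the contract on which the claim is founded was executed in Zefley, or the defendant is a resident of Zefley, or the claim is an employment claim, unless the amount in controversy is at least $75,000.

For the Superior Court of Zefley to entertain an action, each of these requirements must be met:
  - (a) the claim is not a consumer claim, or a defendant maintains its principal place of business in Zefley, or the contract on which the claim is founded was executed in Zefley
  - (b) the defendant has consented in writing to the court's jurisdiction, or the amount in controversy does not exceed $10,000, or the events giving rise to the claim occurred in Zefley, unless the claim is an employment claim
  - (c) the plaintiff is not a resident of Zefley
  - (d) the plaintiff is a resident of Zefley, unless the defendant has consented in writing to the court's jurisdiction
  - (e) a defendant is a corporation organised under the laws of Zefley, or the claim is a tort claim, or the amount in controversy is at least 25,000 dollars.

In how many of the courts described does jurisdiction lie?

2

The Circuit Court of Morrow:
  (a) The plaintiff resides in Varford, not Morrow. Condition not met.
  (b) The claim is a contract claim, not an employment claim, so one alternative holds. The carve-out does not apply: the plaintiff resides in Varford, not Zefley. Met.
  (c) The contract was executed in Zefley, not Varford. Not satisfied.
  (d) Every defendant has filed written consent. However, the amount in controversy is USD 201,000, which meets the 5,000 dollars floor, which falls within the stated exception and so defeats the condition. Not met.
  (e) No party resides in Morrow. Condition not met.
  → No jurisdiction.
The Circuit Court of Zefley:
  (a) Every defendant has filed written consent — that alternative is enough. Met.
  (b) The amount in controversy is USD 201,000, which meets the $195,500 floor. Satisfied.
  (c) The claim is a contract claim, not an employment claim. Satisfied.
  (d) The contract was executed in Zefley — that alternative is enough. Condition met.
  → Jurisdiction lies.
The Superior Court of Zefley:
  (a) The claim is a contract claim, not a consumer claim, so one alternative holds. Satisfied.
  (b) Every defendant has filed written consent — that alternative is enough. Condition met.
  (c) The plaintiff resides in Varford, which is not Zefley. Satisfied.
  (d) The plaintiff resides in Varford, not Zefley. However, every defendant has filed written consent, so the 'unless' proviso supplies this condition. Satisfied.
  (e) The amount in controversy is USD 201,000, which meets the $25,000 floor, which satisfies one of the alternatives. Condition met.
  → Jurisdiction lies.
Courts with jurisdiction: the Circuit Court of Zefley, the Superior Court of Zefley — 2 in total.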